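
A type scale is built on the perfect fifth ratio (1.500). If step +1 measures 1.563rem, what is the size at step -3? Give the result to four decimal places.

The gap is -3 − (1) = -4 steps, so the factor is 1.500^-4.
1.563 ÷ 1.500⁴ = 1.563 ÷ 5.06250 ≈ 0.3087

0.3087rem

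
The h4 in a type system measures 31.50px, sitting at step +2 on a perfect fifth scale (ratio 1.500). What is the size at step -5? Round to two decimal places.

1.84px

The gap is -5 − (2) = -7 steps, so the factor is 1.500^-7.
31.50 ÷ 1.500⁷ = 31.50 ÷ 17.08594 ≈ 1.844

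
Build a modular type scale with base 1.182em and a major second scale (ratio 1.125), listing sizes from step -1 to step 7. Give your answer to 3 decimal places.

Step -1: 1.182 ÷ 1.125 = 1.051
Step 0: 1.182em
Step 1: 1.182 × 1.125 = 1.330
Step 2: 1.182 × 1.125² = 1.496
Step 3: 1.182 × 1.125³ = 1.683
Step 4: 1.182 × 1.125⁴ = 1.893
Step 5: 1.182 × 1.125⁵ = 2.130
Step 6: 1.182 × 1.125⁶ = 2.396
Step 7: 1.182 × 1.125⁷ = 2.696

1.051em, 1.182em, 1.330em, 1.496em, 1.683em, 1.893em, 2.130em, 2.396em, 2.696em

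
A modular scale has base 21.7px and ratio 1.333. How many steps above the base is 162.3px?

7

1.333ⁿ = 162.3 / 21.7 = 7.4793
n = ln(7.4793) / ln(1.333) = 2.0121 / 0.2874 ≈ 7.00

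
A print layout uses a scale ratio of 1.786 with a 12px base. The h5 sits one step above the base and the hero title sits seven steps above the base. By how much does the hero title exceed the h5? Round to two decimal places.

674.15px

Step 1: 12.0 × 1.786 = 21.4320px
Step 7: 12.0 × 1.786⁷ = 695.5870px
Difference: 695.5870 − 21.4320 = 674.1550px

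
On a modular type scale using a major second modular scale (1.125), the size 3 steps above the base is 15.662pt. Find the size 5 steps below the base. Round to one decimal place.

6.1pt

15.662 ÷ 1.125⁸ = 15.662 ÷ 2.56578 ≈ 6.104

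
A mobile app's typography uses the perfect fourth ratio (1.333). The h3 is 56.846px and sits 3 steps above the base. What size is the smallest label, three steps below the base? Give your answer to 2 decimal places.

Moving from step +3 to step -3 is 6 steps down, so divide by r⁶.
56.846 ÷ 1.333⁶ = 56.846 ÷ 5.61023 ≈ 10.133

10.13px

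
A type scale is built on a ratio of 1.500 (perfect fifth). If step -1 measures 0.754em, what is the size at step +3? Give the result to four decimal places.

Moving from step -1 to step +3 is 4 steps up, so multiply by r⁴.
0.754 × 1.500⁴ = 0.754 × 5.06250 ≈ 3.8171

3.8171em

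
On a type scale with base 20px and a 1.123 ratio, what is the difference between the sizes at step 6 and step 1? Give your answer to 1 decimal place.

17.7px

Step 1: 20.0 × 1.123 = 22.460px
Step 6: 20.0 × 1.123⁶ = 40.115px
Difference: 40.115 − 22.460 = 17.655px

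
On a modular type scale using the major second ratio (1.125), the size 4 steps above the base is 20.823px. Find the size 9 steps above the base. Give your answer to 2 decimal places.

The gap is 9 − (4) = 5 steps, so the factor is 1.125^5.
20.823 × 1.125⁵ = 20.823 × 1.80203 ≈ 37.524

37.52px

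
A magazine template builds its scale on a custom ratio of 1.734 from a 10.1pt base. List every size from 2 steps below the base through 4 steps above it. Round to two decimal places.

Step -2: 10.1 ÷ 1.734² = 3.36
Step -1: 10.1 ÷ 1.734 = 5.82
Step 0: 10.1pt
Step 1: 10.1 × 1.734 = 17.51
Step 2: 10.1 × 1.734² = 30.37
Step 3: 10.1 × 1.734³ = 52.66
Step 4: 10.1 × 1.734⁴ = 91.31

3.36pt, 5.82pt, 10.10pt, 17.51pt, 30.37pt, 52.66pt, 91.31pt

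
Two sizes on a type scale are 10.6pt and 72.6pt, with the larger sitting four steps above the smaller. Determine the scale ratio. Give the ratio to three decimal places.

r⁴ = 72.6 / 10.6, so r = (72.6/10.6)^(1/4).
r = 6.8491^(1/4) ≈ 1.6177

1.618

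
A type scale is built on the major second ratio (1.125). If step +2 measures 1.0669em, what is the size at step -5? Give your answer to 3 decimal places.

0.468em

The gap is -5 − (2) = -7 steps, so the factor is 1.125^-7.
1.0669 ÷ 1.125⁷ = 1.0669 ÷ 2.28070 ≈ 0.468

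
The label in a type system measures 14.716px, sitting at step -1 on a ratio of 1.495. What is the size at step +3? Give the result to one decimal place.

73.5px

14.716 × 1.495⁴ = 14.716 × 4.99534 ≈ 73.511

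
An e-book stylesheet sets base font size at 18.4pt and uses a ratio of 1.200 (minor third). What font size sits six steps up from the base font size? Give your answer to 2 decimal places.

18.4 × 1.200⁶ = 18.4 × 2.98598 ≈ 54.94

54.94pt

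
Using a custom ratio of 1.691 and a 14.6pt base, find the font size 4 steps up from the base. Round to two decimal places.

119.38pt

14.6 × 1.691⁴ = 14.6 × 8.17663 ≈ 119.38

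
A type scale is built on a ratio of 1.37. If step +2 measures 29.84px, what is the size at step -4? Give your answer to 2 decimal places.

4.51px

29.84 ÷ 1.37⁶ = 29.84 ÷ 6.61186 ≈ 4.513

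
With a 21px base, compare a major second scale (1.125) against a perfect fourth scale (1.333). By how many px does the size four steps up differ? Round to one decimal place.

32.7px

Major second: 21.0 × 1.125⁴ = 33.638px
Perfect fourth: 21.0 × 1.333⁴ = 66.304px
Difference: 66.304 − 33.638 = 32.666px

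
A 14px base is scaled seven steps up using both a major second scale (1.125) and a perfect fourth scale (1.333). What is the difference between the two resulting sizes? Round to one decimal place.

Major second: 14.0 × 1.125⁷ = 31.930px
Perfect fourth: 14.0 × 1.333⁷ = 104.698px
Difference: 104.698 − 31.930 = 72.768px

72.8px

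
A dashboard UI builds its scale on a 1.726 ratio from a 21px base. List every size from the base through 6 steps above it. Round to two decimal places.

Step 0: 21px
Step 1: 21.0 × 1.726 = 36.25
Step 2: 21.0 × 1.726² = 62.56
Step 3: 21.0 × 1.726³ = 107.98
Step 4: 21.0 × 1.726⁴ = 186.37
Step 5: 21.0 × 1.726⁵ = 321.68
Step 6: 21.0 × 1.726⁶ = 555.22

21.00px, 36.25px, 62.56px, 107.98px, 186.37px, 321.68px, 555.22px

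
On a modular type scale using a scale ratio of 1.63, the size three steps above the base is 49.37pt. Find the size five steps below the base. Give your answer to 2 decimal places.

0.99pt

The gap is -5 − (3) = -8 steps, so the factor is 1.63^-8.
49.37 ÷ 1.63⁸ = 49.37 ÷ 49.83114 ≈ 0.991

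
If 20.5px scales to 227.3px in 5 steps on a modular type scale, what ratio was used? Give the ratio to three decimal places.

r⁵ = 227.3 / 20.5, so r = (227.3/20.5)^(1/5).
r = 11.0878^(1/5) ≈ 1.6180

1.618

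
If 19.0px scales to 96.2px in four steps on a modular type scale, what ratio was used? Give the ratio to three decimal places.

The ratio satisfies 19.0 × r⁴ = 96.2, so r = (96.2 / 19.0)^(1/4).
r = 5.0632^(1/4) ≈ 1.5000

1.500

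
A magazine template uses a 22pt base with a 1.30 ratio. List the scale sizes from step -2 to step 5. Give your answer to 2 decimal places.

Step -2: 22.0 ÷ 1.30² = 13.02
Step -1: 22.0 ÷ 1.30 = 16.92
Step 0: 22pt
Step 1: 22.0 × 1.30 = 28.60
Step 2: 22.0 × 1.30² = 37.18
Step 3: 22.0 × 1.30³ = 48.33
Step 4: 22.0 × 1.30⁴ = 62.83
Step 5: 22.0 × 1.30⁵ = 81.68

13.02pt, 16.92pt, 22.00pt, 28.60pt, 37.18pt, 48.33pt, 62.83pt, 81.68pt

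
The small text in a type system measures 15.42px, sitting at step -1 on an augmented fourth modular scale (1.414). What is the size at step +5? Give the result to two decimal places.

15.42 × 1.414⁶ = 15.42 × 7.99275 ≈ 123.248

123.25px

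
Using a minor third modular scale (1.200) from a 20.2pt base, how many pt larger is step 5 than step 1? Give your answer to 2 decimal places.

26.02pt

Step 1: 20.2 × 1.200 = 24.2400pt
Step 5: 20.2 × 1.200⁵ = 50.2641pt
Difference: 50.2641 − 24.2400 = 26.0241pt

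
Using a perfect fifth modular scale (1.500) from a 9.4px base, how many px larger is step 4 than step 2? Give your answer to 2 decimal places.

26.44px

Step 2: 9.4 × 1.500² = 21.1500px
Step 4: 9.4 × 1.500⁴ = 47.5875px
Difference: 47.5875 − 21.1500 = 26.4375px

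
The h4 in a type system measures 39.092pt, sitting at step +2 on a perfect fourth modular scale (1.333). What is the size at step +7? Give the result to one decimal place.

164.5pt

Moving from step +2 to step +7 is 5 steps up, so multiply by r⁵.
39.092 × 1.333⁵ = 39.092 × 4.20873 ≈ 164.528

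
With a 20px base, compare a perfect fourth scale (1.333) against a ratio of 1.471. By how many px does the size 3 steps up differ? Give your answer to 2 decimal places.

Perfect fourth: 20.0 × 1.333³ = 47.3719px
At 1.471: 20.0 × 1.471³ = 63.6602px
Difference: 63.6602 − 47.3719 = 16.2883px

16.29px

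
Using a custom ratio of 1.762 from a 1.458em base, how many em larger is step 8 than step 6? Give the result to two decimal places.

Step 6: 1.458 × 1.762⁶ = 43.6308em
Step 8: 1.458 × 1.762⁸ = 135.4580em
Difference: 135.4580 − 43.6308 = 91.8272em

91.83em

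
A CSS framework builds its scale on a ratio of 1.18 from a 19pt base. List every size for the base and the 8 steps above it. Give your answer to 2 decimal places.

Step 0: 19pt
Step 1: 19.0 × 1.18 = 22.42
Step 2: 19.0 × 1.18² = 26.46
Step 3: 19.0 × 1.18³ = 31.22
Step 4: 19.0 × 1.18⁴ = 36.84
Step 5: 19.0 × 1.18⁵ = 43.47
Step 6: 19.0 × 1.18⁶ = 51.29
Step 7: 19.0 × 1.18⁷ = 60.52
Step 8: 19.0 × 1.18⁸ = 71.42

19.00pt, 22.42pt, 26.46pt, 31.22pt, 36.84pt, 43.47pt, 51.29pt, 60.52pt, 71.42pt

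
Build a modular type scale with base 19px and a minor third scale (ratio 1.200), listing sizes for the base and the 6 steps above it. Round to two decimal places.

19.00px, 22.80px, 27.36px, 32.83px, 39.40px, 47.28px, 56.73px

Step 0: 19px
Step 1: 19.0 × 1.200 = 22.80
Step 2: 19.0 × 1.200² = 27.36
Step 3: 19.0 × 1.200³ = 32.83
Step 4: 19.0 × 1.200⁴ = 39.40
Step 5: 19.0 × 1.200⁵ = 47.28
Step 6: 19.0 × 1.200⁶ = 56.73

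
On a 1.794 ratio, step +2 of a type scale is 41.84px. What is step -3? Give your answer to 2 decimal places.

Moving from step +2 to step -3 is 5 steps down, so divide by r⁵.
41.84 ÷ 1.794⁵ = 41.84 ÷ 18.58284 ≈ 2.252

2.25px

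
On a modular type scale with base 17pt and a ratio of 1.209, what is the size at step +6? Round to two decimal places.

17.0 × 1.209⁶ = 17.0 × 3.12290 ≈ 53.09

53.09pt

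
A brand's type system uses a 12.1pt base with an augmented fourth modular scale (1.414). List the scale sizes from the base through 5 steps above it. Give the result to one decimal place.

Step 0: 12.1pt
Step 1: 12.1 × 1.414 = 17.1
Step 2: 12.1 × 1.414² = 24.2
Step 3: 12.1 × 1.414³ = 34.2
Step 4: 12.1 × 1.414⁴ = 48.4
Step 5: 12.1 × 1.414⁵ = 68.4

12.1pt, 17.1pt, 24.2pt, 34.2pt, 48.4pt, 68.4pt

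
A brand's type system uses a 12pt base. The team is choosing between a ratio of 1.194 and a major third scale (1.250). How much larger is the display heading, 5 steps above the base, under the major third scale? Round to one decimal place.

7.5pt

At 1.194: 12.0 × 1.194⁵ = 29.121pt
Major third: 12.0 × 1.250⁵ = 36.621pt
Difference: 36.621 − 29.121 = 7.500pt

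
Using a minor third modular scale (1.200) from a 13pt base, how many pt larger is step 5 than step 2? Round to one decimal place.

Step 2: 13.0 × 1.200² = 18.720pt
Step 5: 13.0 × 1.200⁵ = 32.348pt
Difference: 32.348 − 18.720 = 13.628pt

13.6pt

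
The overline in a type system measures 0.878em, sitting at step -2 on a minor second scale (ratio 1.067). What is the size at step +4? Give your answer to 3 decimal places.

0.878 × 1.067⁶ = 0.878 × 1.47566 ≈ 1.296

1.296em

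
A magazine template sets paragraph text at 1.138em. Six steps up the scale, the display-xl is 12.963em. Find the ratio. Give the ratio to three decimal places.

1.500

r⁶ = 12.963 / 1.138, so r = (12.963/1.138)^(1/6).
r = 11.3910^(1/6) ≈ 1.5000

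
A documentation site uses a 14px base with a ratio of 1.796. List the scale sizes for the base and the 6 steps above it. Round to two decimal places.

14.00px, 25.14px, 45.16px, 81.10px, 145.66px, 261.61px, 469.86px

Step 0: 14px
Step 1: 14.0 × 1.796 = 25.14
Step 2: 14.0 × 1.796² = 45.16
Step 3: 14.0 × 1.796³ = 81.10
Step 4: 14.0 × 1.796⁴ = 145.66
Step 5: 14.0 × 1.796⁵ = 261.61
Step 6: 14.0 × 1.796⁶ = 469.86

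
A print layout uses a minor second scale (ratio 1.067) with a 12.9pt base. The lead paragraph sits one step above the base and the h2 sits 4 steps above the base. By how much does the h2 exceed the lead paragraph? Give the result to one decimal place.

3.0pt

Step 1: 12.9 × 1.067 = 13.764pt
Step 4: 12.9 × 1.067⁴ = 16.720pt
Difference: 16.720 − 13.764 = 2.956pt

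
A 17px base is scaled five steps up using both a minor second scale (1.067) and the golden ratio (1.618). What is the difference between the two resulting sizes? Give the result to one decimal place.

Minor second: 17.0 × 1.067⁵ = 23.511px
Golden ratio: 17.0 × 1.618⁵ = 188.513px
Difference: 188.513 − 23.511 = 165.002px

165.0px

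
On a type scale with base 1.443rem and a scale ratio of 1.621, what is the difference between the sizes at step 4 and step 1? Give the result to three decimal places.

7.624rem

Step 1: 1.443 × 1.621 = 2.33910rem
Step 4: 1.443 × 1.621⁴ = 9.96319rem
Difference: 9.96319 − 2.33910 = 7.62409rem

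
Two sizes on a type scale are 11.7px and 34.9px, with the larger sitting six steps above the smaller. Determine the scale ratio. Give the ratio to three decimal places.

1.200

r⁶ = 34.9 / 11.7, so r = (34.9/11.7)^(1/6).
r = 2.9829^(1/6) ≈ 1.1998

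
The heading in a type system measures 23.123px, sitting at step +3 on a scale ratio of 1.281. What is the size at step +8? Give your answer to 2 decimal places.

79.76px

Moving from step +3 to step +8 is 5 steps up, so multiply by r⁵.
23.123 × 1.281⁵ = 23.123 × 3.44942 ≈ 79.761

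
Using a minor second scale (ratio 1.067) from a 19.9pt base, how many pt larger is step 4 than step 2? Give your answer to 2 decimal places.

Step 2: 19.9 × 1.067² = 22.6559pt
Step 4: 19.9 × 1.067⁴ = 25.7935pt
Difference: 25.7935 − 22.6559 = 3.1376pt

3.14pt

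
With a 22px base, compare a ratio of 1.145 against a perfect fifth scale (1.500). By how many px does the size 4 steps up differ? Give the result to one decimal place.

At 1.145: 22.0 × 1.145⁴ = 37.813px
Perfect fifth: 22.0 × 1.500⁴ = 111.375px
Difference: 111.375 − 37.813 = 73.562px

73.6px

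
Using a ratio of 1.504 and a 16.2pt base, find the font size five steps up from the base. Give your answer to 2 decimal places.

124.67pt

Each step on a modular scale multiplies by the ratio, so the size n steps from the base is base × ratioⁿ.
16.2 × 1.504⁵ = 16.2 × 7.69554 ≈ 124.67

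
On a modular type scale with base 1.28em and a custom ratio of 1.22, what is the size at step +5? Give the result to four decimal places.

A modular type scale is a geometric sequence: sizeₙ = base × rⁿ.
1.28 × 1.22⁵ = 1.28 × 2.70271 ≈ 3.4595

3.4595em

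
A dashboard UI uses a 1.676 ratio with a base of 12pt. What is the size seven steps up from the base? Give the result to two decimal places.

12.0 × 1.676⁷ = 12.0 × 37.14652 ≈ 445.76

445.76pt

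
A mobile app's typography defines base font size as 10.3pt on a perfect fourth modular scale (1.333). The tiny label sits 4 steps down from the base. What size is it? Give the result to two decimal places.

Every step multiplies by the scale ratio.
10.3 ÷ 1.333⁴ = 10.3 ÷ 3.15733 ≈ 3.26

3.26pt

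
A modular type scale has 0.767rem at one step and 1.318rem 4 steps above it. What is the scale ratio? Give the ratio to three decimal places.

1.145

The ratio satisfies 0.767 × r⁴ = 1.318, so r = (1.318 / 0.767)^(1/4).
r = 1.7184^(1/4) ≈ 1.1449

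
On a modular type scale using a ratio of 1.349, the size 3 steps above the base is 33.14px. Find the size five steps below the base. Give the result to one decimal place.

3.0px

The gap is -5 − (3) = -8 steps, so the factor is 1.349^-8.
33.14 ÷ 1.349⁸ = 33.14 ÷ 10.96720 ≈ 3.022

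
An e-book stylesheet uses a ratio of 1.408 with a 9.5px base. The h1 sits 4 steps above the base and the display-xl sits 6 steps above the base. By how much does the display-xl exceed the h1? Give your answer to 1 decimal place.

Step 4: 9.5 × 1.408⁴ = 37.337px
Step 6: 9.5 × 1.408⁶ = 74.018px
Difference: 74.018 − 37.337 = 36.681px

36.7px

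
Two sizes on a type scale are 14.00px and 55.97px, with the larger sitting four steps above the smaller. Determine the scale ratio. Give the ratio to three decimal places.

The ratio satisfies 14.00 × r⁴ = 55.97, so r = (55.97 / 14.00)^(1/4).
r = 3.9979^(1/4) ≈ 1.4140

1.414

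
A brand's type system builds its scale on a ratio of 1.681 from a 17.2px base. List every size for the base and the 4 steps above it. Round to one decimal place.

17.2px, 28.9px, 48.6px, 81.7px, 137.3px

Step 0: 17.2px
Step 1: 17.2 × 1.681 = 28.9
Step 2: 17.2 × 1.681² = 48.6
Step 3: 17.2 × 1.681³ = 81.7
Step 4: 17.2 × 1.681⁴ = 137.3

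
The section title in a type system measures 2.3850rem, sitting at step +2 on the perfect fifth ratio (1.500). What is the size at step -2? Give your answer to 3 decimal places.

0.471rem

2.3850 ÷ 1.500⁴ = 2.3850 ÷ 5.06250 ≈ 0.471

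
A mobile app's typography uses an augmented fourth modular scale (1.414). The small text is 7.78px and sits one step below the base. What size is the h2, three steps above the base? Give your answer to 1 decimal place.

Moving from step -1 to step +3 is 4 steps up, so multiply by r⁴.
7.78 × 1.414⁴ = 7.78 × 3.99758 ≈ 31.101

31.1px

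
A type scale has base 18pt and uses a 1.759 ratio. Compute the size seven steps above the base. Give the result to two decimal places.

Each step on a modular scale multiplies by the ratio, so the size n steps from the base is base × ratioⁿ.
18.0 × 1.759⁷ = 18.0 × 52.10278 ≈ 937.85

937.85pt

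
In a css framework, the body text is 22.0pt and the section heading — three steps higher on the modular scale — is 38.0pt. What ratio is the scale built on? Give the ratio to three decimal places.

1.200

r³ = 38.0 / 22.0, so r = (38.0/22.0)^(1/3).
r = 1.7273^(1/3) ≈ 1.1998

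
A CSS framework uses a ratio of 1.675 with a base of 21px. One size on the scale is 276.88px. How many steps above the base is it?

5

1.675ⁿ = 276.88 / 21 = 13.1848
n = ln(13.1848) / ln(1.675) = 2.5791 / 0.5158 ≈ 5.00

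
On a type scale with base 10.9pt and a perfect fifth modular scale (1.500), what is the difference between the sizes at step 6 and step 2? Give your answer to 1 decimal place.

Step 2: 10.9 × 1.500² = 24.525pt
Step 6: 10.9 × 1.500⁶ = 124.158pt
Difference: 124.158 − 24.525 = 99.633pt

99.6pt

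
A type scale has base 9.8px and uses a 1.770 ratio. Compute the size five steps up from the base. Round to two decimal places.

170.25px

Every step multiplies by the scale ratio.
9.8 × 1.770⁵ = 9.8 × 17.37266 ≈ 170.25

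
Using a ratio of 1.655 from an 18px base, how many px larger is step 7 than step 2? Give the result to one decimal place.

562.8px

Step 2: 18.0 × 1.655² = 49.302px
Step 7: 18.0 × 1.655⁷ = 612.151px
Difference: 612.151 − 49.302 = 562.849px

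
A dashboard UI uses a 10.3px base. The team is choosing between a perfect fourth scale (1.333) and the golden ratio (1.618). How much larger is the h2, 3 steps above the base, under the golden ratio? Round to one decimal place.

Perfect fourth: 10.3 × 1.333³ = 24.397px
Golden ratio: 10.3 × 1.618³ = 43.629px
Difference: 43.629 − 24.397 = 19.232px

19.2px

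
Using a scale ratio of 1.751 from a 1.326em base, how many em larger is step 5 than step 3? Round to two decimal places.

Step 3: 1.326 × 1.751³ = 7.1187em
Step 5: 1.326 × 1.751⁵ = 21.8260em
Difference: 21.8260 − 7.1187 = 14.7073em

14.71em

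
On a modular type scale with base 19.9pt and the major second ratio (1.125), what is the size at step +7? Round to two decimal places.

45.39pt

19.9 × 1.125⁷ = 19.9 × 2.28070 ≈ 45.39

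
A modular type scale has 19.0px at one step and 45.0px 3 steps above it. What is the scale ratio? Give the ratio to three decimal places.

r³ = 45.0 / 19.0, so r = (45.0/19.0)^(1/3).
r = 2.3684^(1/3) ≈ 1.3330

1.333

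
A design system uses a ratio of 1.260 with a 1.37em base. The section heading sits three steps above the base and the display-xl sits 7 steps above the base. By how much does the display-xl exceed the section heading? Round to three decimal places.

Step 3: 1.37 × 1.260³ = 2.74052em
Step 7: 1.37 × 1.260⁷ = 6.90740em
Difference: 6.90740 − 2.74052 = 4.16688em

4.167em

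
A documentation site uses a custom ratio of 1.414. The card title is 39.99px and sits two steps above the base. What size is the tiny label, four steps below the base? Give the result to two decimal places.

The gap is -4 − (2) = -6 steps, so the factor is 1.414^-6.
39.99 ÷ 1.414⁶ = 39.99 ÷ 7.99275 ≈ 5.003

5.00px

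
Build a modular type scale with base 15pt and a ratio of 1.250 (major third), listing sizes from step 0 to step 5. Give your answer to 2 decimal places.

15.00pt, 18.75pt, 23.44pt, 29.30pt, 36.62pt, 45.78pt

Step 0: 15pt
Step 1: 15.0 × 1.250 = 18.75
Step 2: 15.0 × 1.250² = 23.44
Step 3: 15.0 × 1.250³ = 29.30
Step 4: 15.0 × 1.250⁴ = 36.62
Step 5: 15.0 × 1.250⁵ = 45.78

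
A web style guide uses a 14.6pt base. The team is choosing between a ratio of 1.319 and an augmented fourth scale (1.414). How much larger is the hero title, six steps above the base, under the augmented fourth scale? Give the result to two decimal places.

At 1.319: 14.6 × 1.319⁶ = 76.8815pt
Augmented fourth: 14.6 × 1.414⁶ = 116.6942pt
Difference: 116.6942 − 76.8815 = 39.8127pt

39.81pt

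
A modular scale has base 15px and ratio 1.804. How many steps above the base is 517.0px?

1.804ⁿ = 517.0 / 15 = 34.4667
n = ln(34.4667) / ln(1.804) = 3.5400 / 0.5900 ≈ 6.00

6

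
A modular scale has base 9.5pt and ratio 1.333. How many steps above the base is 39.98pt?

1.333ⁿ = 39.98 / 9.5 = 4.2084
n = ln(4.2084) / ln(1.333) = 1.4371 / 0.2874 ≈ 5.00

5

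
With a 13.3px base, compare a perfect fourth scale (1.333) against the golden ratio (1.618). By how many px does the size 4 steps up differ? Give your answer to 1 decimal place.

Perfect fourth: 13.3 × 1.333⁴ = 41.993px
Golden ratio: 13.3 × 1.618⁴ = 91.152px
Difference: 91.152 − 41.993 = 49.159px

49.2px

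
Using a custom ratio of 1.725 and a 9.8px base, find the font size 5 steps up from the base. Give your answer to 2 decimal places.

Each step on a modular scale multiplies by the ratio, so the size n steps from the base is base × ratioⁿ.
9.8 × 1.725⁵ = 9.8 × 15.27374 ≈ 149.68

149.68px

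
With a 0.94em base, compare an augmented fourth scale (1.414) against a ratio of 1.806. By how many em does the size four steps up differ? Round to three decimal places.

6.242em

Augmented fourth: 0.94 × 1.414⁴ = 3.75773em
At 1.806: 0.94 × 1.806⁴ = 9.99997em
Difference: 9.99997 − 3.75773 = 6.24224em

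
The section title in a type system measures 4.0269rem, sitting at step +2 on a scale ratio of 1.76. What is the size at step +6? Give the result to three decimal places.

38.639rem

Moving from step +2 to step +6 is 4 steps up, so multiply by r⁴.
4.0269 × 1.76⁴ = 4.0269 × 9.59513 ≈ 38.639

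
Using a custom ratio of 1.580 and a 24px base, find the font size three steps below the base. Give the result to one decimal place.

Every step multiplies by the scale ratio.
24.0 ÷ 1.580³ = 24.0 ÷ 3.94431 ≈ 6.08

6.1px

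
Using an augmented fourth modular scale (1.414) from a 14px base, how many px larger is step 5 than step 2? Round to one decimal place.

51.1px

Step 2: 14.0 × 1.414² = 27.992px
Step 5: 14.0 × 1.414⁵ = 79.136px
Difference: 79.136 − 27.992 = 51.144px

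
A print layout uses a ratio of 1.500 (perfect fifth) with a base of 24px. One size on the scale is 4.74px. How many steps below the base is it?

4

1.500ⁿ = 24 / 4.74 = 5.0633
n = ln(5.0633) / ln(1.500) = 1.6220 / 0.4055 ≈ 4.00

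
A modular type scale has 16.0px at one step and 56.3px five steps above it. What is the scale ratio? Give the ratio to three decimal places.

1.286

r⁵ = 56.3 / 16.0, so r = (56.3/16.0)^(1/5).
r = 3.5187^(1/5) ≈ 1.2861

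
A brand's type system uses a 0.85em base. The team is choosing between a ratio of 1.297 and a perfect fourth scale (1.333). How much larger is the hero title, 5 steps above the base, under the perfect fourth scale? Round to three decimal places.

At 1.297: 0.85 × 1.297⁵ = 3.11974em
Perfect fourth: 0.85 × 1.333⁵ = 3.57742em
Difference: 3.57742 − 3.11974 = 0.45768em

0.458em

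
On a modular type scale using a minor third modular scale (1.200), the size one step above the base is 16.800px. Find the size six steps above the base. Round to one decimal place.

41.8px

16.800 × 1.200⁵ = 16.800 × 2.48832 ≈ 41.804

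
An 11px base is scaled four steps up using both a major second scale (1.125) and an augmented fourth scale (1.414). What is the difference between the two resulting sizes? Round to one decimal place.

Major second: 11.0 × 1.125⁴ = 17.620px
Augmented fourth: 11.0 × 1.414⁴ = 43.973px
Difference: 43.973 − 17.620 = 26.353px

26.4px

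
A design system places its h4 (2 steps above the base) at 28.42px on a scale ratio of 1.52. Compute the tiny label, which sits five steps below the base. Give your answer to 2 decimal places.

28.42 ÷ 1.52⁷ = 28.42 ÷ 18.74585 ≈ 1.516

1.52px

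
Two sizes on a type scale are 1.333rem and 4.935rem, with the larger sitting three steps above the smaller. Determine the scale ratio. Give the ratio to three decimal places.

1.547

r³ = 4.935 / 1.333, so r = (4.935/1.333)^(1/3).
r = 3.7022^(1/3) ≈ 1.5470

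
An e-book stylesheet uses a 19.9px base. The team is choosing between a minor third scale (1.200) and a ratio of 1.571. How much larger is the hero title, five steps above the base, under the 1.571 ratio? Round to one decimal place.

140.9px

Minor third: 19.9 × 1.200⁵ = 49.518px
At 1.571: 19.9 × 1.571⁵ = 190.429px
Difference: 190.429 − 49.518 = 140.911px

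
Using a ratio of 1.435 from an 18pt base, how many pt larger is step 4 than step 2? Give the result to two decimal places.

Step 2: 18.0 × 1.435² = 37.0661pt
Step 4: 18.0 × 1.435⁴ = 76.3273pt
Difference: 76.3273 − 37.0661 = 39.2612pt

39.26pt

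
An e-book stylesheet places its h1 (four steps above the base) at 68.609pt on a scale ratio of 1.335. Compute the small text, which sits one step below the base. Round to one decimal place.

16.2pt

The gap is -1 − (4) = -5 steps, so the factor is 1.335^-5.
68.609 ÷ 1.335⁵ = 68.609 ÷ 4.24040 ≈ 16.180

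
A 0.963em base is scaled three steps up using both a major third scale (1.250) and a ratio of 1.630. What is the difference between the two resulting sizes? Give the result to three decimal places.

Major third: 0.963 × 1.250³ = 1.88086em
At 1.630: 0.963 × 1.630³ = 4.17051em
Difference: 4.17051 − 1.88086 = 2.28965em

2.290em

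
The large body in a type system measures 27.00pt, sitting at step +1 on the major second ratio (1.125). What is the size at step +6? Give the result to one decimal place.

The gap is 6 − (1) = 5 steps, so the factor is 1.125^5.
27.00 × 1.125⁵ = 27.00 × 1.80203 ≈ 48.655

48.7pt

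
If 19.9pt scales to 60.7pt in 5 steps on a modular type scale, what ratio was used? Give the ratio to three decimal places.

1.250

The ratio satisfies 19.9 × r⁵ = 60.7, so r = (60.7 / 19.9)^(1/5).
r = 3.0503^(1/5) ≈ 1.2499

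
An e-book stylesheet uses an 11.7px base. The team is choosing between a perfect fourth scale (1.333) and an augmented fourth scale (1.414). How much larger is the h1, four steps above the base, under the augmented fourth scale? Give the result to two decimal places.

Perfect fourth: 11.7 × 1.333⁴ = 36.9408px
Augmented fourth: 11.7 × 1.414⁴ = 46.7717px
Difference: 46.7717 − 36.9408 = 9.8309px

9.83px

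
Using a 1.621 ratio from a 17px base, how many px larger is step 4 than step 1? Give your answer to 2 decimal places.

89.82px

Step 1: 17.0 × 1.621 = 27.5570px
Step 4: 17.0 × 1.621⁴ = 117.3765px
Difference: 117.3765 − 27.5570 = 89.8195px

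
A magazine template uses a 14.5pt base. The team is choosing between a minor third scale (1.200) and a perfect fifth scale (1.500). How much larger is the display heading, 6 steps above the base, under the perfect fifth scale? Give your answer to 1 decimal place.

Minor third: 14.5 × 1.200⁶ = 43.297pt
Perfect fifth: 14.5 × 1.500⁶ = 165.164pt
Difference: 165.164 − 43.297 = 121.867pt

121.9pt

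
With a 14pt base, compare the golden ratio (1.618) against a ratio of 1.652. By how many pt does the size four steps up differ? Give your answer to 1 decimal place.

Golden ratio: 14.0 × 1.618⁴ = 95.949pt
At 1.652: 14.0 × 1.652⁴ = 104.272pt
Difference: 104.272 − 95.949 = 8.323pt

8.3pt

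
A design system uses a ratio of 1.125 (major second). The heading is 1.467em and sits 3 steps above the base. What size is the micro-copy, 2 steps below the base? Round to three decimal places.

0.814em

Moving from step +3 to step -2 is 5 steps down, so divide by r⁵.
1.467 ÷ 1.125⁵ = 1.467 ÷ 1.80203 ≈ 0.814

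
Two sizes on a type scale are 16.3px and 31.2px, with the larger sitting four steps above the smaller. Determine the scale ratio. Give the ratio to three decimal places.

1.176

r⁴ = 31.2 / 16.3, so r = (31.2/16.3)^(1/4).
r = 1.9141^(1/4) ≈ 1.1762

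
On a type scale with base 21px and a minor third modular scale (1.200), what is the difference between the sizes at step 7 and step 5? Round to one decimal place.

Step 5: 21.0 × 1.200⁵ = 52.255px
Step 7: 21.0 × 1.200⁷ = 75.247px
Difference: 75.247 − 52.255 = 22.992px

23.0px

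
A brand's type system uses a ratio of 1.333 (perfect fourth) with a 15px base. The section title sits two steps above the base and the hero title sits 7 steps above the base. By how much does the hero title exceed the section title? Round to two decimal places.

Step 2: 15.0 × 1.333² = 26.6533px
Step 7: 15.0 × 1.333⁷ = 112.1766px
Difference: 112.1766 − 26.6533 = 85.5233px

85.52px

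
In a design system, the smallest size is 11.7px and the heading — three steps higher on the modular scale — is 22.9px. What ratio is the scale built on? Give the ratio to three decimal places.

The ratio satisfies 11.7 × r³ = 22.9, so r = (22.9 / 11.7)^(1/3).
r = 1.9573^(1/3) ≈ 1.2509

1.251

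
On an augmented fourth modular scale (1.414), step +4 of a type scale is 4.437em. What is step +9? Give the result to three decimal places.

4.437 × 1.414⁵ = 4.437 × 5.65258 ≈ 25.081

25.081em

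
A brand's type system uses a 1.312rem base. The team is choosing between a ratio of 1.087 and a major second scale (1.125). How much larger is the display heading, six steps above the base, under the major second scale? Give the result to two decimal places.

0.50rem

At 1.087: 1.312 × 1.087⁶ = 2.1643rem
Major second: 1.312 × 1.125⁶ = 2.6598rem
Difference: 2.6598 − 2.1643 = 0.4955rem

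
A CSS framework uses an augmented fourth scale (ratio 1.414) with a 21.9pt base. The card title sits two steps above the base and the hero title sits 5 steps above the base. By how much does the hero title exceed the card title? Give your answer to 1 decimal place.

Step 2: 21.9 × 1.414² = 43.787pt
Step 5: 21.9 × 1.414⁵ = 123.792pt
Difference: 123.792 − 43.787 = 80.005pt

80.0pt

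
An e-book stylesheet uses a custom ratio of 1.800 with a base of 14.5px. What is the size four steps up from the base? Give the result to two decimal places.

152.22px

14.5 × 1.800⁴ = 14.5 × 10.49760 ≈ 152.22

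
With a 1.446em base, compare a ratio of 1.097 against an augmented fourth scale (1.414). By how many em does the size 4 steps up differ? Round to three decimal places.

3.686em

At 1.097: 1.446 × 1.097⁴ = 2.09409em
Augmented fourth: 1.446 × 1.414⁴ = 5.78051em
Difference: 5.78051 − 2.09409 = 3.68642em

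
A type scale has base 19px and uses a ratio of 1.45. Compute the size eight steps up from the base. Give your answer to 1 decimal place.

A modular type scale is a geometric sequence: sizeₙ = base × rⁿ.
19.0 × 1.45⁸ = 19.0 × 19.54088 ≈ 371.28

371.3px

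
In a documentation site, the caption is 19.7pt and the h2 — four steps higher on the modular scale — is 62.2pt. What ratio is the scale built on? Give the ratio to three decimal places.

The ratio satisfies 19.7 × r⁴ = 62.2, so r = (62.2 / 19.7)^(1/4).
r = 3.1574^(1/4) ≈ 1.3330

1.333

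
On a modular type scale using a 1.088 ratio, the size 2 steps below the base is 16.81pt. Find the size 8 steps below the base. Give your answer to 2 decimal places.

The gap is -8 − (-2) = -6 steps, so the factor is 1.088^-6.
16.81 ÷ 1.088⁶ = 16.81 ÷ 1.65872 ≈ 10.134

10.13pt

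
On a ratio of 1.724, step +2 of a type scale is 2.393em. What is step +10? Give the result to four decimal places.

186.7415em

Moving from step +2 to step +10 is 8 steps up, so multiply by r⁸.
2.393 × 1.724⁸ = 2.393 × 78.03656 ≈ 186.7415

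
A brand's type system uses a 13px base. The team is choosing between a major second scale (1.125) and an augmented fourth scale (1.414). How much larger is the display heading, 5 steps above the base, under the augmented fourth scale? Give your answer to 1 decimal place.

50.1px

Major second: 13.0 × 1.125⁵ = 23.426px
Augmented fourth: 13.0 × 1.414⁵ = 73.484px
Difference: 73.484 − 23.426 = 50.058px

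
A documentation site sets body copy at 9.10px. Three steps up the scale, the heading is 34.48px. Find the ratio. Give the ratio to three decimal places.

r³ = 34.48 / 9.10, so r = (34.48/9.10)^(1/3).
r = 3.7890^(1/3) ≈ 1.5590

1.559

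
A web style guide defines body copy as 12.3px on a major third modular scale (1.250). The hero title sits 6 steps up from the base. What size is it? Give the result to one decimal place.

46.9px

Each step on a modular scale multiplies by the ratio, so the size n steps from the base is base × ratioⁿ.
12.3 × 1.250⁶ = 12.3 × 3.81470 ≈ 46.92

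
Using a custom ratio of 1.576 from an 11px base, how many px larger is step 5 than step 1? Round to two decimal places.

89.61px

Step 1: 11.0 × 1.576 = 17.3360px
Step 5: 11.0 × 1.576⁵ = 106.9483px
Difference: 106.9483 − 17.3360 = 89.6123px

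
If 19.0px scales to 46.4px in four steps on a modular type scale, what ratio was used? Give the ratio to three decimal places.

1.250

r⁴ = 46.4 / 19.0, so r = (46.4/19.0)^(1/4).
r = 2.4421^(1/4) ≈ 1.2501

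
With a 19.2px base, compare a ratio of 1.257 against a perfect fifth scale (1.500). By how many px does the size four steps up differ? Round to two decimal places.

At 1.257: 19.2 × 1.257⁴ = 47.9339px
Perfect fifth: 19.2 × 1.500⁴ = 97.2000px
Difference: 97.2000 − 47.9339 = 49.2661px

49.27px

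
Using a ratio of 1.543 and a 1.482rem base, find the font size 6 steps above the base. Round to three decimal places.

20.001rem

Each step on a modular scale multiplies by the ratio, so the size n steps from the base is base × ratioⁿ.
1.482 × 1.543⁶ = 1.482 × 13.49570 ≈ 20.001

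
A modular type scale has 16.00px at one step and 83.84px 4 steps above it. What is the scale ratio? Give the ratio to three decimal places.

1.513

The ratio satisfies 16.00 × r⁴ = 83.84, so r = (83.84 / 16.00)^(1/4).
r = 5.2400^(1/4) ≈ 1.5130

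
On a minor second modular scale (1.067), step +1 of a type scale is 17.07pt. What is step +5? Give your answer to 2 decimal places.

22.13pt

17.07 × 1.067⁴ = 17.07 × 1.29616 ≈ 22.125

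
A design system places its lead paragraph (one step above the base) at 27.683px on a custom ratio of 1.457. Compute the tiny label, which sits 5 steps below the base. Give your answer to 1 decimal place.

2.9px

27.683 ÷ 1.457⁶ = 27.683 ÷ 9.56659 ≈ 2.894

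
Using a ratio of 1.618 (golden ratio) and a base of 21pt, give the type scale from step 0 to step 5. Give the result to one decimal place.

Step 0: 21pt
Step 1: 21.0 × 1.618 = 34.0
Step 2: 21.0 × 1.618² = 55.0
Step 3: 21.0 × 1.618³ = 89.0
Step 4: 21.0 × 1.618⁴ = 143.9
Step 5: 21.0 × 1.618⁵ = 232.9

21.0pt, 34.0pt, 55.0pt, 89.0pt, 143.9pt, 232.9pt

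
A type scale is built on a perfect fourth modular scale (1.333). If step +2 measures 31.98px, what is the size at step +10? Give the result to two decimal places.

31.98 × 1.333⁸ = 31.98 × 9.96876 ≈ 318.801

318.80px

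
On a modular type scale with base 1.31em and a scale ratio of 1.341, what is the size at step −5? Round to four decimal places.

1.31 ÷ 1.341⁵ = 1.31 ÷ 4.33655 ≈ 0.3021

0.3021em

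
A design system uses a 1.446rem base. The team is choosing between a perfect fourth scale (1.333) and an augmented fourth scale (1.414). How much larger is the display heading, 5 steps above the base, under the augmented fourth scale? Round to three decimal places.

Perfect fourth: 1.446 × 1.333⁵ = 6.08582rem
Augmented fourth: 1.446 × 1.414⁵ = 8.17364rem
Difference: 8.17364 − 6.08582 = 2.08782rem

2.088rem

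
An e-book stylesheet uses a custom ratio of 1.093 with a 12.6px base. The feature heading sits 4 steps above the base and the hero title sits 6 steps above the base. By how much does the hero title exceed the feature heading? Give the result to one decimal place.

3.5px

Step 4: 12.6 × 1.093⁴ = 17.983px
Step 6: 12.6 × 1.093⁶ = 21.483px
Difference: 21.483 − 17.983 = 3.500px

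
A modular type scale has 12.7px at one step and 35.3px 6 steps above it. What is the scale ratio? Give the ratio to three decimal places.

r⁶ = 35.3 / 12.7, so r = (35.3/12.7)^(1/6).
r = 2.7795^(1/6) ≈ 1.1858

1.186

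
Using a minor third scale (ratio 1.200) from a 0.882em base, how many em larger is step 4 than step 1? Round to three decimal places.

0.771em

Step 1: 0.882 × 1.200 = 1.05840em
Step 4: 0.882 × 1.200⁴ = 1.82892em
Difference: 1.82892 − 1.05840 = 0.77052em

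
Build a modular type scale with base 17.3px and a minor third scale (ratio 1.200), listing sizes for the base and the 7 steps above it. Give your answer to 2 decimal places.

17.30px, 20.76px, 24.91px, 29.89px, 35.87px, 43.05px, 51.66px, 61.99px

Step 0: 17.3px
Step 1: 17.3 × 1.200 = 20.76
Step 2: 17.3 × 1.200² = 24.91
Step 3: 17.3 × 1.200³ = 29.89
Step 4: 17.3 × 1.200⁴ = 35.87
Step 5: 17.3 × 1.200⁵ = 43.05
Step 6: 17.3 × 1.200⁶ = 51.66
Step 7: 17.3 × 1.200⁷ = 61.99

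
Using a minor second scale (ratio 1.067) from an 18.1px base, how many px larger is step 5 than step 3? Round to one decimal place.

Step 3: 18.1 × 1.067³ = 21.987px
Step 5: 18.1 × 1.067⁵ = 25.032px
Difference: 25.032 − 21.987 = 3.045px

3.0px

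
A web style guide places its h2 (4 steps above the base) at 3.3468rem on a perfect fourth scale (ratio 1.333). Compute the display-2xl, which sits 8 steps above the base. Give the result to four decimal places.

10.5670rem

3.3468 × 1.333⁴ = 3.3468 × 3.15733 ≈ 10.5670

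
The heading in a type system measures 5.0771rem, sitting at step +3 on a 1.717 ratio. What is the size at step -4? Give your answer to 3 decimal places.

0.115rem

5.0771 ÷ 1.717⁷ = 5.0771 ÷ 43.99386 ≈ 0.115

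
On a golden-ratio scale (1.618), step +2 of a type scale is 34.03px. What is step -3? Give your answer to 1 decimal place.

Moving from step +2 to step -3 is 5 steps down, so divide by r⁵.
34.03 ÷ 1.618⁵ = 34.03 ÷ 11.08901 ≈ 3.069

3.1px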